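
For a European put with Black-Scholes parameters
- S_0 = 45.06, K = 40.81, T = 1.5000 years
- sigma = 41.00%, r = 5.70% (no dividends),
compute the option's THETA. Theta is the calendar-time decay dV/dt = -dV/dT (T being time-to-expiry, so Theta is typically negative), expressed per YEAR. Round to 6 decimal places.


d1 = 0.6186311520; d2 = 0.1164857547
phi(d1) = 0.3294631444; exp(-qT) = 1.0000000000; exp(-rT) = 0.9180531431
Theta = -S*exp(-qT)*phi(d1)*sigma/(2*sqrt(T)) + r*K*exp(-rT)*N(-d2) - q*S*exp(-qT)*N(-d1)
N(-d1) = 0.2680796874; N(-d2) = 0.4536337877; sqrt(T) = 1.2247448714
Term 1 = -45.0600 * 1.0000000000 * 0.3294631444 * 0.4100 / (2 * 1.2247448714) = -2.4848847910
Term 2 = 0.0570 * 40.8100 * 0.9180531431 * 0.4536337877 = 0.9687565828
Term 3 = 0 (no dividend yield, q = 0)
Theta = -2.4848847910 + (0.9687565828) + (0.0000000000) = -1.516128

Answer: Theta = -1.516128


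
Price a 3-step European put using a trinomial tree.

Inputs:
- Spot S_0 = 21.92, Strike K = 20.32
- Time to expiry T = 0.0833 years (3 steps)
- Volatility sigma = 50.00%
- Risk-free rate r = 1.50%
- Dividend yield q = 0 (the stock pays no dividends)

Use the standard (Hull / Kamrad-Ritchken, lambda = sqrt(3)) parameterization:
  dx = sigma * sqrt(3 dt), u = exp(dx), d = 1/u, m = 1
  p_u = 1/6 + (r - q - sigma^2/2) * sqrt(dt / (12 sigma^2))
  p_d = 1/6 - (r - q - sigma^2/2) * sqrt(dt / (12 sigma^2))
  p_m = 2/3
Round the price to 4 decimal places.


dt = T/N = 0.027767; dx = sigma*sqrt(3*dt) = 0.144309
u = exp(dx) = 1.155241; d = 1/u = 0.865620
p_u = 0.156084, p_m = 0.666667, p_d = 0.177249
Discount per step: exp(-r*dt) = 0.999584
Stock lattice S(k, j) with j the centered position index:
  k=0: S(0,+0) = 21.9200
  k=1: S(1,-1) = 18.9744; S(1,+0) = 21.9200; S(1,+1) = 25.3229
  k=2: S(2,-2) = 16.4246; S(2,-1) = 18.9744; S(2,+0) = 21.9200; S(2,+1) = 25.3229; S(2,+2) = 29.2540
  k=3: S(3,-3) = 14.2175; S(3,-2) = 16.4246; S(3,-1) = 18.9744; S(3,+0) = 21.9200; S(3,+1) = 25.3229; S(3,+2) = 29.2540; S(3,+3) = 33.7954
Terminal payoffs V(N, j) = max(K - S_T, 0):
  V(3,-3) = 6.102503; V(3,-2) = 3.895369; V(3,-1) = 1.345599; V(3,+0) = 0.000000; V(3,+1) = 0.000000; V(3,+2) = 0.000000; V(3,+3) = 0.000000
Backward induction: V(k, j) = exp(-r*dt) * [p_u * V(k+1, j+1) + p_m * V(k+1, j) + p_d * V(k+1, j-1)]
  V(2,-2) = exp(-r*dt) * [p_u*1.345599 + p_m*3.895369 + p_d*6.102503] = 3.886985
  V(2,-1) = exp(-r*dt) * [p_u*0.000000 + p_m*1.345599 + p_d*3.895369] = 1.586856
  V(2,+0) = exp(-r*dt) * [p_u*0.000000 + p_m*0.000000 + p_d*1.345599] = 0.238407
  V(2,+1) = exp(-r*dt) * [p_u*0.000000 + p_m*0.000000 + p_d*0.000000] = 0.000000
  V(2,+2) = exp(-r*dt) * [p_u*0.000000 + p_m*0.000000 + p_d*0.000000] = 0.000000
  V(1,-1) = exp(-r*dt) * [p_u*0.238407 + p_m*1.586856 + p_d*3.886985] = 1.783338
  V(1,+0) = exp(-r*dt) * [p_u*0.000000 + p_m*0.238407 + p_d*1.586856] = 0.440024
  V(1,+1) = exp(-r*dt) * [p_u*0.000000 + p_m*0.000000 + p_d*0.238407] = 0.042240
  V(0,+0) = exp(-r*dt) * [p_u*0.042240 + p_m*0.440024 + p_d*1.783338] = 0.615781

Answer: Price = V(0,0) = 0.6158


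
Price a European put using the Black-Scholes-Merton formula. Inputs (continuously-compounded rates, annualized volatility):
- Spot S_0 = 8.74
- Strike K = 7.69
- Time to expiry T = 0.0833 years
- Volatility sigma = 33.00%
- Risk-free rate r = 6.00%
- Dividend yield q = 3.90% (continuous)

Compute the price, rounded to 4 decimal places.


Answer: Price = 0.0309

Derivation:
d1 = (ln(S/K) + (r - q + 0.5*sigma^2) * T) / (sigma * sqrt(T)) = 1.40979755
d2 = d1 - sigma * sqrt(T) = 1.31455381
exp(-rT) = 0.99501447; exp(-qT) = 0.99675657
P = K * exp(-rT) * N(-d2) - S_0 * exp(-qT) * N(-d1)
N(-d1) = 0.07929974; N(-d2) = 0.09432995
P = 7.6900 * 0.99501447 * 0.09432995 - 8.7400 * 0.99675657 * 0.07929974 = 0.0309


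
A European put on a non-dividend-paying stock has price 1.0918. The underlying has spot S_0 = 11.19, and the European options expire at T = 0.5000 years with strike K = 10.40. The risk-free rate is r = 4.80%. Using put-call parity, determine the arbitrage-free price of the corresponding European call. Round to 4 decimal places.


Answer: Call price = 2.1284

Derivation:
Put-call parity: C - P = S_0 * exp(-qT) - K * exp(-rT).
S_0 * exp(-qT) = 11.1900 * 1.00000000 = 11.19000000
K * exp(-rT) = 10.4000 * 0.97628571 = 10.15337138
C = P + S*exp(-qT) - K*exp(-rT)
C = 1.0918 + 11.19000000 - 10.15337138 = 2.1284


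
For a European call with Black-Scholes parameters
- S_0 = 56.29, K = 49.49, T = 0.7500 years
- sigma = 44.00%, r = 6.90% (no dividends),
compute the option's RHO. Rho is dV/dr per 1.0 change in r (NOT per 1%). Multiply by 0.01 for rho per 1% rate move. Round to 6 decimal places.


d1 = 0.6642054541; d2 = 0.2831542765
phi(d1) = 0.3199716196; exp(-qT) = 1.0000000000; exp(-rT) = 0.9495662287
N(d2) = 0.6114707117
Rho = K*T*exp(-rT)*N(d2) = 49.4900 * 0.7500 * 0.9495662287 * 0.6114707117 = 21.551606

Answer: Rho = 21.551606


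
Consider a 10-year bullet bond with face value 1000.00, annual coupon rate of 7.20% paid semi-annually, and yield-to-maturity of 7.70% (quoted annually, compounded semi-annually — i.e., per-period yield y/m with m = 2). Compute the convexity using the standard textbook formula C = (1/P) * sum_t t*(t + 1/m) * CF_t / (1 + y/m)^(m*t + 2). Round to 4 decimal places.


Answer: Convexity = 62.5117

Derivation:
Coupon per period c = face * coupon_rate / m = 36.000000
Periods per year m = 2; per-period yield y/m = 0.038500
Number of cashflows N = 20
Cashflows (t years, CF_t, discount factor 1/(1+y/m)^(m*t), PV):
  t = 0.5000: CF_t = 36.000000, DF = 0.962927, PV = 34.665383
  t = 1.0000: CF_t = 36.000000, DF = 0.927229, PV = 33.380243
  t = 1.5000: CF_t = 36.000000, DF = 0.892854, PV = 32.142748
  t = 2.0000: CF_t = 36.000000, DF = 0.859754, PV = 30.951129
  t = 2.5000: CF_t = 36.000000, DF = 0.827880, PV = 29.803687
  t = 3.0000: CF_t = 36.000000, DF = 0.797188, PV = 28.698784
  t = 3.5000: CF_t = 36.000000, DF = 0.767635, PV = 27.634843
  t = 4.0000: CF_t = 36.000000, DF = 0.739176, PV = 26.610344
  t = 4.5000: CF_t = 36.000000, DF = 0.711773, PV = 25.623827
  t = 5.0000: CF_t = 36.000000, DF = 0.685386, PV = 24.673882
  t = 5.5000: CF_t = 36.000000, DF = 0.659977, PV = 23.759155
  t = 6.0000: CF_t = 36.000000, DF = 0.635509, PV = 22.878339
  t = 6.5000: CF_t = 36.000000, DF = 0.611949, PV = 22.030177
  t = 7.0000: CF_t = 36.000000, DF = 0.589263, PV = 21.213459
  t = 7.5000: CF_t = 36.000000, DF = 0.567417, PV = 20.427019
  t = 8.0000: CF_t = 36.000000, DF = 0.546381, PV = 19.669734
  t = 8.5000: CF_t = 36.000000, DF = 0.526126, PV = 18.940524
  t = 9.0000: CF_t = 36.000000, DF = 0.506621, PV = 18.238347
  t = 9.5000: CF_t = 36.000000, DF = 0.487839, PV = 17.562203
  t = 10.0000: CF_t = 1036.000000, DF = 0.469753, PV = 486.664579
Price P = sum_t PV_t = 965.568406
Convexity numerator sum_t t*(t + 1/m) * CF_t / (1+y/m)^(m*t + 2):
  t = 0.5000: term = 16.071374
  t = 1.0000: term = 46.426694
  t = 1.5000: term = 89.411062
  t = 2.0000: term = 143.493920
  t = 2.5000: term = 207.261319
  t = 3.0000: term = 279.408615
  t = 3.5000: term = 358.733578
  t = 4.0000: term = 444.129885
  t = 4.5000: term = 534.580988
  t = 5.0000: term = 629.154322
  t = 5.5000: term = 726.995846
  t = 6.0000: term = 827.324900
  t = 6.5000: term = 929.429353
  t = 7.0000: term = 1032.661035
  t = 7.5000: term = 1136.431430
  t = 8.0000: term = 1240.207627
  t = 8.5000: term = 1343.508503
  t = 9.0000: term = 1445.901133
  t = 9.5000: term = 1546.997414
  t = 10.0000: term = 47381.197778
Convexity = (1/P) * sum = 60359.326774 / 965.568406 = 62.511704


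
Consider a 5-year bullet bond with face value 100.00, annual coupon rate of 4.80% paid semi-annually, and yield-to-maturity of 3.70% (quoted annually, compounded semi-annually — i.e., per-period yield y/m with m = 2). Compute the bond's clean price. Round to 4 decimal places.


Coupon per period c = face * coupon_rate / m = 2.400000
Periods per year m = 2; per-period yield y/m = 0.018500
Number of cashflows N = 10
Cashflows (t years, CF_t, discount factor 1/(1+y/m)^(m*t), PV):
  t = 0.5000: CF_t = 2.400000, DF = 0.981836, PV = 2.356406
  t = 1.0000: CF_t = 2.400000, DF = 0.964002, PV = 2.313605
  t = 1.5000: CF_t = 2.400000, DF = 0.946492, PV = 2.271581
  t = 2.0000: CF_t = 2.400000, DF = 0.929300, PV = 2.230320
  t = 2.5000: CF_t = 2.400000, DF = 0.912420, PV = 2.189808
  t = 3.0000: CF_t = 2.400000, DF = 0.895847, PV = 2.150033
  t = 3.5000: CF_t = 2.400000, DF = 0.879575, PV = 2.110979
  t = 4.0000: CF_t = 2.400000, DF = 0.863598, PV = 2.072636
  t = 4.5000: CF_t = 2.400000, DF = 0.847912, PV = 2.034988
  t = 5.0000: CF_t = 102.400000, DF = 0.832510, PV = 85.249065
Price P = sum_t PV_t = 104.979421

Answer: Price = 104.9794


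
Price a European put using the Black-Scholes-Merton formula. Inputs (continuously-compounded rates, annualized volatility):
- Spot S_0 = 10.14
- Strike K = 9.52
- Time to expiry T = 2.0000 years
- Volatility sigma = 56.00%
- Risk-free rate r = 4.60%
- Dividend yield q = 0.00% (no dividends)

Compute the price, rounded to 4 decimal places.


Answer: Price = 2.2217

Derivation:
d1 = (ln(S/K) + (r - q + 0.5*sigma^2) * T) / (sigma * sqrt(T)) = 0.59181447
d2 = d1 - sigma * sqrt(T) = -0.20014512
exp(-rT) = 0.91210515; exp(-qT) = 1.00000000
P = K * exp(-rT) * N(-d2) - S_0 * exp(-qT) * N(-d1)
N(-d1) = 0.27698742; N(-d2) = 0.57931646
P = 9.5200 * 0.91210515 * 0.57931646 - 10.1400 * 1.00000000 * 0.27698742 = 2.2217


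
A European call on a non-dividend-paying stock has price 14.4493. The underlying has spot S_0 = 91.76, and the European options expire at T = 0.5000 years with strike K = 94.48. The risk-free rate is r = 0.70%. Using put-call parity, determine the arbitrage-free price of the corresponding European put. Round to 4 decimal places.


Answer: Put price = 16.8392

Derivation:
Put-call parity: C - P = S_0 * exp(-qT) - K * exp(-rT).
S_0 * exp(-qT) = 91.7600 * 1.00000000 = 91.76000000
K * exp(-rT) = 94.4800 * 0.99650612 = 94.14989802
P = C - S*exp(-qT) + K*exp(-rT)
P = 14.4493 - 91.76000000 + 94.14989802 = 16.8392


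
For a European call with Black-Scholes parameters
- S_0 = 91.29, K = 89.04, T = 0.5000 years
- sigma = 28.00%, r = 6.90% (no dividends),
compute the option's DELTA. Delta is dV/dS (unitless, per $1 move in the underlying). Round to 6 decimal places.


d1 = 0.3992908028; d2 = 0.2013009041
phi(d1) = 0.3683745329; exp(-qT) = 1.0000000000; exp(-rT) = 0.9660883397
N(d1) = 0.6551605284
Delta = exp(-qT) * N(d1) = 1.0000000000 * 0.6551605284 = 0.655161

Answer: Delta = 0.655161


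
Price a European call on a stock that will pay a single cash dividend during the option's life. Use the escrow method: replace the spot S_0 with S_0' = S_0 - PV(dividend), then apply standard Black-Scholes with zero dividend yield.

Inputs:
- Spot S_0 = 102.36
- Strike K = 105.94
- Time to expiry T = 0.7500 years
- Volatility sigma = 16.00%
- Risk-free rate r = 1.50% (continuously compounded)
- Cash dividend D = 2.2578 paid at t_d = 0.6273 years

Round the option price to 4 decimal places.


PV(D) = D * exp(-r * t_d) = 2.2578 * 0.99063463 = 2.23665487
S_0' = S_0 - PV(D) = 102.3600 - 2.23665487 = 100.12334513
d1 = (ln(S_0'/K) + (r + sigma^2/2)*T) / (sigma*sqrt(T)) = -0.25706534
d2 = d1 - sigma*sqrt(T) = -0.39562941
exp(-rT) = 0.98881304
N(d1) = 0.39856417; N(d2) = 0.34618922
C = S_0' * N(d1) - K * exp(-rT) * N(d2) = 100.12334513 * 0.39856417 - 105.9400 * 0.98881304 * 0.34618922 = 3.6406

Answer: Price = 3.6406


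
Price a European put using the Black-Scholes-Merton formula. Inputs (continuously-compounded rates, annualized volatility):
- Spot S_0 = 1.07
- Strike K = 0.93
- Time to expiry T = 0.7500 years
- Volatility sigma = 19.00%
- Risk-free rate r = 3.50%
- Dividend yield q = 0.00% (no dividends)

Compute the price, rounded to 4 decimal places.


Answer: Price = 0.0132

Derivation:
d1 = (ln(S/K) + (r - q + 0.5*sigma^2) * T) / (sigma * sqrt(T)) = 1.09402918
d2 = d1 - sigma * sqrt(T) = 0.92948435
exp(-rT) = 0.97409154; exp(-qT) = 1.00000000
P = K * exp(-rT) * N(-d2) - S_0 * exp(-qT) * N(-d1)
N(-d1) = 0.13697109; N(-d2) = 0.17631907
P = 0.9300 * 0.97409154 * 0.17631907 - 1.0700 * 1.00000000 * 0.13697109 = 0.0132


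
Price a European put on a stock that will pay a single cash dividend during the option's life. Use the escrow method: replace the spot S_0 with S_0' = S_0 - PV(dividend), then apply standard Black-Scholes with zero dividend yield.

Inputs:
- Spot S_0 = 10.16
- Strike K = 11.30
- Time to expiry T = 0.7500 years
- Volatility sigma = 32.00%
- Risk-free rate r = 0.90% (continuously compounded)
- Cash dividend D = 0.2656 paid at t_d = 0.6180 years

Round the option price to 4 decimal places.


Answer: Price = 1.9450

Derivation:
PV(D) = D * exp(-r * t_d) = 0.2656 * 0.99445344 = 0.26412683
S_0' = S_0 - PV(D) = 10.1600 - 0.26412683 = 9.89587317
d1 = (ln(S_0'/K) + (r + sigma^2/2)*T) / (sigma*sqrt(T)) = -0.31586439
d2 = d1 - sigma*sqrt(T) = -0.59299252
exp(-rT) = 0.99327273
N(-d1) = 0.62394728; N(-d2) = 0.72340692
P = K * exp(-rT) * N(-d2) - S_0' * N(-d1) = 11.3000 * 0.99327273 * 0.72340692 - 9.89587317 * 0.62394728 = 1.9450


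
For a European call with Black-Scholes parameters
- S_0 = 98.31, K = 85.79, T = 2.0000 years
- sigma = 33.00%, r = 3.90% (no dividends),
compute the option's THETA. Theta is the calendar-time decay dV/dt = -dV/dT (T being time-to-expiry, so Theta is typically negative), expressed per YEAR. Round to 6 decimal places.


Answer: Theta = -5.424313

Derivation:
d1 = 0.6923717511; d2 = 0.2256812755
phi(d1) = 0.3139166249; exp(-qT) = 1.0000000000; exp(-rT) = 0.9249644265
Theta = -S*exp(-qT)*phi(d1)*sigma/(2*sqrt(T)) - r*K*exp(-rT)*N(d2) + q*S*exp(-qT)*N(d1)
N(d1) = 0.7556480494; N(d2) = 0.5892753388; sqrt(T) = 1.4142135624
Term 1 = -98.3100 * 1.0000000000 * 0.3139166249 * 0.3300 / (2 * 1.4142135624) = -3.6006504218
Term 2 = -0.0390 * 85.7900 * 0.9249644265 * 0.5892753388 = -1.8236629354
Term 3 = 0 (no dividend yield, q = 0)
Theta = -3.6006504218 + (-1.8236629354) + (0.0000000000) = -5.424313


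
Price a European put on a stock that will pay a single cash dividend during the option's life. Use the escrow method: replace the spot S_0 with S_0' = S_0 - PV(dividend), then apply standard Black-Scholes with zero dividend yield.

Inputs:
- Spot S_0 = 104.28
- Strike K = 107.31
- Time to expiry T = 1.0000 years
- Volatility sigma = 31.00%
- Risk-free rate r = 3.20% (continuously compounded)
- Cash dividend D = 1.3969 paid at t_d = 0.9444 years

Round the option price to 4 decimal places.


PV(D) = D * exp(-r * t_d) = 1.3969 * 0.97023128 = 1.35531608
S_0' = S_0 - PV(D) = 104.2800 - 1.35531608 = 102.92468392
d1 = (ln(S_0'/K) + (r + sigma^2/2)*T) / (sigma*sqrt(T)) = 0.12363114
d2 = d1 - sigma*sqrt(T) = -0.18636886
exp(-rT) = 0.96850658
N(-d1) = 0.45080367; N(-d2) = 0.57392224
P = K * exp(-rT) * N(-d2) - S_0' * N(-d1) = 107.3100 * 0.96850658 * 0.57392224 - 102.92468392 * 0.45080367 = 13.2492

Answer: Price = 13.2492


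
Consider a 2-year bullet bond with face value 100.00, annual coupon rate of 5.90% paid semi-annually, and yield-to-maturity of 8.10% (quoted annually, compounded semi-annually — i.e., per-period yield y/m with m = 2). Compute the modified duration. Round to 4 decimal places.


Coupon per period c = face * coupon_rate / m = 2.950000
Periods per year m = 2; per-period yield y/m = 0.040500
Number of cashflows N = 4
Cashflows (t years, CF_t, discount factor 1/(1+y/m)^(m*t), PV):
  t = 0.5000: CF_t = 2.950000, DF = 0.961076, PV = 2.835175
  t = 1.0000: CF_t = 2.950000, DF = 0.923668, PV = 2.724820
  t = 1.5000: CF_t = 2.950000, DF = 0.887715, PV = 2.618760
  t = 2.0000: CF_t = 102.950000, DF = 0.853162, PV = 87.833060
Price P = sum_t PV_t = 96.011816
First compute Macaulay numerator sum_t t * PV_t:
  t * PV_t at t = 0.5000: 1.417588
  t * PV_t at t = 1.0000: 2.724820
  t * PV_t at t = 1.5000: 3.928141
  t * PV_t at t = 2.0000: 175.666120
Macaulay duration D = 183.736668 / 96.011816 = 1.913688
Modified duration = D / (1 + y/m) = 1.913688 / (1 + 0.040500) = 1.839200

Answer: Modified duration = 1.8392


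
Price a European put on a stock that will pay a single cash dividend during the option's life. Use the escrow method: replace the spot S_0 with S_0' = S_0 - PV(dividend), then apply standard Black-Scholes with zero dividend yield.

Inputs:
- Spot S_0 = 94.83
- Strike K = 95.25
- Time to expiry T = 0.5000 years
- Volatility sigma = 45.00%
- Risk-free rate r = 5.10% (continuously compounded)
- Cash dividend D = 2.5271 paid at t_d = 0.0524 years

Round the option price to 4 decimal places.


Answer: Price = 11.9761

Derivation:
PV(D) = D * exp(-r * t_d) = 2.5271 * 0.99733117 = 2.52035559
S_0' = S_0 - PV(D) = 94.8300 - 2.52035559 = 92.30964441
d1 = (ln(S_0'/K) + (r + sigma^2/2)*T) / (sigma*sqrt(T)) = 0.14069417
d2 = d1 - sigma*sqrt(T) = -0.17750388
exp(-rT) = 0.97482238
N(-d1) = 0.44405577; N(-d2) = 0.57044369
P = K * exp(-rT) * N(-d2) - S_0' * N(-d1) = 95.2500 * 0.97482238 * 0.57044369 - 92.30964441 * 0.44405577 = 11.9761


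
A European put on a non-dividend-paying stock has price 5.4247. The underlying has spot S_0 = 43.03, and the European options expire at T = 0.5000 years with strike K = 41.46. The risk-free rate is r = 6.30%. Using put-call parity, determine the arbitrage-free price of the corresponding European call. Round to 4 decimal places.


Answer: Call price = 8.2803

Derivation:
Put-call parity: C - P = S_0 * exp(-qT) - K * exp(-rT).
S_0 * exp(-qT) = 43.0300 * 1.00000000 = 43.03000000
K * exp(-rT) = 41.4600 * 0.96899096 = 40.17436505
C = P + S*exp(-qT) - K*exp(-rT)
C = 5.4247 + 43.03000000 - 40.17436505 = 8.2803


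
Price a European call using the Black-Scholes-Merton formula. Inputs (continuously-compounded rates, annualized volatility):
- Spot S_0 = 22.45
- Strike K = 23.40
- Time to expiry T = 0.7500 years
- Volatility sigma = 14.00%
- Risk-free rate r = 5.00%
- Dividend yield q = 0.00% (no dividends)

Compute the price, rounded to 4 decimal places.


Answer: Price = 1.0436

Derivation:
d1 = (ln(S/K) + (r - q + 0.5*sigma^2) * T) / (sigma * sqrt(T)) = 0.02808060
d2 = d1 - sigma * sqrt(T) = -0.09316296
exp(-rT) = 0.96319442; exp(-qT) = 1.00000000
C = S_0 * exp(-qT) * N(d1) - K * exp(-rT) * N(d2)
N(d1) = 0.51120107; N(d2) = 0.46288705
C = 22.4500 * 1.00000000 * 0.51120107 - 23.4000 * 0.96319442 * 0.46288705 = 1.0436


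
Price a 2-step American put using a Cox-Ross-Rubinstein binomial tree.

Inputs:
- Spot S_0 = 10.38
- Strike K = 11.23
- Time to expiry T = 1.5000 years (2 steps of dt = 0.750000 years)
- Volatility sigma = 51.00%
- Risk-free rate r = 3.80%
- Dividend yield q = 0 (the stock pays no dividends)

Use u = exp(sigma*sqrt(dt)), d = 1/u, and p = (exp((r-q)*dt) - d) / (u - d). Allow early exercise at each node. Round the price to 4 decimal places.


Answer: Price = V(0,0) = 2.7508

Derivation:
dt = T/N = 0.750000
u = exp(sigma*sqrt(dt)) = 1.555307; d = 1/u = 0.642960
p = (exp((r-q)*dt) - d) / (u - d) = 0.423030
Discount per step: exp(-r*dt) = 0.971902
Stock lattice S(k, i) with i counting down-moves:
  k=0: S(0,0) = 10.3800
  k=1: S(1,0) = 16.1441; S(1,1) = 6.6739
  k=2: S(2,0) = 25.1090; S(2,1) = 10.3800; S(2,2) = 4.2911
Terminal payoffs V(N, i) = max(K - S_T, 0):
  V(2,0) = 0.000000; V(2,1) = 0.850000; V(2,2) = 6.938935
Backward induction: V(k, i) = exp(-r*dt) * [p * V(k+1, i) + (1-p) * V(k+1, i+1)]; then take max(V_cont, immediate exercise) for American.
  V(1,0) = exp(-r*dt) * [p*0.000000 + (1-p)*0.850000] = 0.476645; exercise = 0.000000; V(1,0) = max -> 0.476645
  V(1,1) = exp(-r*dt) * [p*0.850000 + (1-p)*6.938935] = 4.240539; exercise = 4.556076; V(1,1) = max -> 4.556076
  V(0,0) = exp(-r*dt) * [p*0.476645 + (1-p)*4.556076] = 2.750828; exercise = 0.850000; V(0,0) = max -> 2.750828


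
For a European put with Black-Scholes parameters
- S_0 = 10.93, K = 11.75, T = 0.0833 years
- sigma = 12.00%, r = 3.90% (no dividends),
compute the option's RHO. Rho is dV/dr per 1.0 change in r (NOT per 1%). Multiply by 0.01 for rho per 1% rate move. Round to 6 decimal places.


Answer: Rho = -0.954044

Derivation:
d1 = -1.9776319756; d2 = -2.0122660629
phi(d1) = 0.0564470274; exp(-qT) = 1.0000000000; exp(-rT) = 0.9967565713
N(-d2) = 0.9779040511
Rho = -K*T*exp(-rT)*N(-d2) = -11.7500 * 0.0833 * 0.9967565713 * 0.9779040511 = -0.954044


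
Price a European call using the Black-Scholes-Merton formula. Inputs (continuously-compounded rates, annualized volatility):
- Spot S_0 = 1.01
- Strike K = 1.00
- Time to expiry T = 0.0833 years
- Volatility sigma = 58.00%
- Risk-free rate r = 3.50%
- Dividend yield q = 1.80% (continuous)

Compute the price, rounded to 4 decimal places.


d1 = (ln(S/K) + (r - q + 0.5*sigma^2) * T) / (sigma * sqrt(T)) = 0.15159965
d2 = d1 - sigma * sqrt(T) = -0.01579844
exp(-rT) = 0.99708875; exp(-qT) = 0.99850172
C = S_0 * exp(-qT) * N(d1) - K * exp(-rT) * N(d2)
N(d1) = 0.56024864; N(d2) = 0.49369760
C = 1.0100 * 0.99850172 * 0.56024864 - 1.0000 * 0.99708875 * 0.49369760 = 0.0727

Answer: Price = 0.0727


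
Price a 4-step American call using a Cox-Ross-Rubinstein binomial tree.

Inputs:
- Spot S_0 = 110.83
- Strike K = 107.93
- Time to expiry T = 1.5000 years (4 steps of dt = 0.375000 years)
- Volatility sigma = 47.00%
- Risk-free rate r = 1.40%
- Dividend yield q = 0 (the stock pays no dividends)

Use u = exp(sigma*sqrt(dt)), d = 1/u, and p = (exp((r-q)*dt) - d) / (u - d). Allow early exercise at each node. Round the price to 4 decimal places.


Answer: Price = V(0,0) = 26.1912

Derivation:
dt = T/N = 0.375000
u = exp(sigma*sqrt(dt)) = 1.333511; d = 1/u = 0.749900
p = (exp((r-q)*dt) - d) / (u - d) = 0.437558
Discount per step: exp(-r*dt) = 0.994764
Stock lattice S(k, i) with i counting down-moves:
  k=0: S(0,0) = 110.8300
  k=1: S(1,0) = 147.7930; S(1,1) = 83.1114
  k=2: S(2,0) = 197.0835; S(2,1) = 110.8300; S(2,2) = 62.3253
  k=3: S(3,0) = 262.8130; S(3,1) = 147.7930; S(3,2) = 83.1114; S(3,3) = 46.7378
  k=4: S(4,0) = 350.4639; S(4,1) = 197.0835; S(4,2) = 110.8300; S(4,3) = 62.3253; S(4,4) = 35.0487
Terminal payoffs V(N, i) = max(S_T - K, 0):
  V(4,0) = 242.533889; V(4,1) = 89.153517; V(4,2) = 2.900000; V(4,3) = 0.000000; V(4,4) = 0.000000
Backward induction: V(k, i) = exp(-r*dt) * [p * V(k+1, i) + (1-p) * V(k+1, i+1)]; then take max(V_cont, immediate exercise) for American.
  V(3,0) = exp(-r*dt) * [p*242.533889 + (1-p)*89.153517] = 155.448115; exercise = 154.882968; V(3,0) = max -> 155.448115
  V(3,1) = exp(-r*dt) * [p*89.153517 + (1-p)*2.900000] = 40.428132; exercise = 39.862984; V(3,1) = max -> 40.428132
  V(3,2) = exp(-r*dt) * [p*2.900000 + (1-p)*0.000000] = 1.262275; exercise = 0.000000; V(3,2) = max -> 1.262275
  V(3,3) = exp(-r*dt) * [p*0.000000 + (1-p)*0.000000] = 0.000000; exercise = 0.000000; V(3,3) = max -> 0.000000
  V(2,0) = exp(-r*dt) * [p*155.448115 + (1-p)*40.428132] = 90.280854; exercise = 89.153517; V(2,0) = max -> 90.280854
  V(2,1) = exp(-r*dt) * [p*40.428132 + (1-p)*1.262275] = 18.303274; exercise = 2.900000; V(2,1) = max -> 18.303274
  V(2,2) = exp(-r*dt) * [p*1.262275 + (1-p)*0.000000] = 0.549427; exercise = 0.000000; V(2,2) = max -> 0.549427
  V(1,0) = exp(-r*dt) * [p*90.280854 + (1-p)*18.303274] = 49.536905; exercise = 39.862984; V(1,0) = max -> 49.536905
  V(1,1) = exp(-r*dt) * [p*18.303274 + (1-p)*0.549427] = 8.274215; exercise = 0.000000; V(1,1) = max -> 8.274215
  V(0,0) = exp(-r*dt) * [p*49.536905 + (1-p)*8.274215] = 26.191180; exercise = 2.900000; V(0,0) = max -> 26.191180


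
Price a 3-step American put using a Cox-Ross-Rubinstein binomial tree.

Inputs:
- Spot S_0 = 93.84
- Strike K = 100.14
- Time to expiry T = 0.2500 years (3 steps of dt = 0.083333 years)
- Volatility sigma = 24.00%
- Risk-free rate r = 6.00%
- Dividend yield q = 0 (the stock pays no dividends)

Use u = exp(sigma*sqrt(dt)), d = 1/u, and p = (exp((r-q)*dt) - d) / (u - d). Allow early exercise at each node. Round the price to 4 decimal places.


dt = T/N = 0.083333
u = exp(sigma*sqrt(dt)) = 1.071738; d = 1/u = 0.933063
p = (exp((r-q)*dt) - d) / (u - d) = 0.518832
Discount per step: exp(-r*dt) = 0.995012
Stock lattice S(k, i) with i counting down-moves:
  k=0: S(0,0) = 93.8400
  k=1: S(1,0) = 100.5719; S(1,1) = 87.5587
  k=2: S(2,0) = 107.7868; S(2,1) = 93.8400; S(2,2) = 81.6978
  k=3: S(3,0) = 115.5193; S(3,1) = 100.5719; S(3,2) = 87.5587; S(3,3) = 76.2292
Terminal payoffs V(N, i) = max(K - S_T, 0):
  V(3,0) = 0.000000; V(3,1) = 0.000000; V(3,2) = 12.581322; V(3,3) = 23.910761
Backward induction: V(k, i) = exp(-r*dt) * [p * V(k+1, i) + (1-p) * V(k+1, i+1)]; then take max(V_cont, immediate exercise) for American.
  V(2,0) = exp(-r*dt) * [p*0.000000 + (1-p)*0.000000] = 0.000000; exercise = 0.000000; V(2,0) = max -> 0.000000
  V(2,1) = exp(-r*dt) * [p*0.000000 + (1-p)*12.581322] = 6.023533; exercise = 6.300000; V(2,1) = max -> 6.300000
  V(2,2) = exp(-r*dt) * [p*12.581322 + (1-p)*23.910761] = 17.942744; exercise = 18.442195; V(2,2) = max -> 18.442195
  V(1,0) = exp(-r*dt) * [p*0.000000 + (1-p)*6.300000] = 3.016238; exercise = 0.000000; V(1,0) = max -> 3.016238
  V(1,1) = exp(-r*dt) * [p*6.300000 + (1-p)*18.442195] = 12.081872; exercise = 12.581322; V(1,1) = max -> 12.581322
  V(0,0) = exp(-r*dt) * [p*3.016238 + (1-p)*12.581322] = 7.580650; exercise = 6.300000; V(0,0) = max -> 7.580650

Answer: Price = V(0,0) = 7.5806


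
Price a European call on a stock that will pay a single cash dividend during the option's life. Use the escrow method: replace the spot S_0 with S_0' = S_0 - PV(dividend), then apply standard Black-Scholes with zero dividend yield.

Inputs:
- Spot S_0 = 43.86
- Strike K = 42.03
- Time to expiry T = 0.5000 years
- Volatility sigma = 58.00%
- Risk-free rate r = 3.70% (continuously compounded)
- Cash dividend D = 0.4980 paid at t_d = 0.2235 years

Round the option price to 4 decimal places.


PV(D) = D * exp(-r * t_d) = 0.4980 * 0.99176460 = 0.49389877
S_0' = S_0 - PV(D) = 43.8600 - 0.49389877 = 43.36610123
d1 = (ln(S_0'/K) + (r + sigma^2/2)*T) / (sigma*sqrt(T)) = 0.32647464
d2 = d1 - sigma*sqrt(T) = -0.08364730
exp(-rT) = 0.98167007
N(d1) = 0.62796736; N(d2) = 0.46666843
C = S_0' * N(d1) - K * exp(-rT) * N(d2) = 43.36610123 * 0.62796736 - 42.0300 * 0.98167007 * 0.46666843 = 7.9779

Answer: Price = 7.9779


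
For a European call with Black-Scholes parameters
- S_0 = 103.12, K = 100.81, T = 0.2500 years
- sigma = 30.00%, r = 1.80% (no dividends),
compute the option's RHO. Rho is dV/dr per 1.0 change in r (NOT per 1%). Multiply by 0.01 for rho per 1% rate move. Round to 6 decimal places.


Answer: Rho = 13.604048

Derivation:
d1 = 0.2560386771; d2 = 0.1060386771
phi(d1) = 0.3860777769; exp(-qT) = 1.0000000000; exp(-rT) = 0.9955101098
N(d2) = 0.5422241674
Rho = K*T*exp(-rT)*N(d2) = 100.8100 * 0.2500 * 0.9955101098 * 0.5422241674 = 13.604048


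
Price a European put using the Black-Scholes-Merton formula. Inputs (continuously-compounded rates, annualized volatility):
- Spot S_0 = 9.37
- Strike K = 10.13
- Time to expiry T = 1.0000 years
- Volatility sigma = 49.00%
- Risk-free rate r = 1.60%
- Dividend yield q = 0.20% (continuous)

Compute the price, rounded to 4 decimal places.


d1 = (ln(S/K) + (r - q + 0.5*sigma^2) * T) / (sigma * sqrt(T)) = 0.11441179
d2 = d1 - sigma * sqrt(T) = -0.37558821
exp(-rT) = 0.98412732; exp(-qT) = 0.99800200
P = K * exp(-rT) * N(-d2) - S_0 * exp(-qT) * N(-d1)
N(-d1) = 0.45445568; N(-d2) = 0.64638847
P = 10.1300 * 0.98412732 * 0.64638847 - 9.3700 * 0.99800200 * 0.45445568 = 2.1942

Answer: Price = 2.1942


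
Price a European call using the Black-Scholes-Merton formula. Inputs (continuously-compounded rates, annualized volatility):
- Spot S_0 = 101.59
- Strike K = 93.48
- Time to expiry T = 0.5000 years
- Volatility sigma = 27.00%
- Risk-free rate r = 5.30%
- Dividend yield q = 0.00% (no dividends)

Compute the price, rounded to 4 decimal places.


Answer: Price = 13.7738

Derivation:
d1 = (ln(S/K) + (r - q + 0.5*sigma^2) * T) / (sigma * sqrt(T)) = 0.67003655
d2 = d1 - sigma * sqrt(T) = 0.47911772
exp(-rT) = 0.97384804; exp(-qT) = 1.00000000
C = S_0 * exp(-qT) * N(d1) - K * exp(-rT) * N(d2)
N(d1) = 0.74858276; N(d2) = 0.68407256
C = 101.5900 * 1.00000000 * 0.74858276 - 93.4800 * 0.97384804 * 0.68407256 = 13.7738


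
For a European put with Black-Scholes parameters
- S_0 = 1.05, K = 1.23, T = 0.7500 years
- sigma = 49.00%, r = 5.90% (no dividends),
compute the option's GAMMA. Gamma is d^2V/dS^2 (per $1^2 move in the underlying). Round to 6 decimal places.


d1 = -0.0564071336; d2 = -0.4807595814
phi(d1) = 0.3983081147; exp(-qT) = 1.0000000000; exp(-rT) = 0.9567147489
Gamma = exp(-qT) * phi(d1) / (S * sigma * sqrt(T)) = 1.0000000000 * 0.3983081147 / (1.0500 * 0.4900 * 0.8660254038) = 0.893929

Answer: Gamma = 0.893929


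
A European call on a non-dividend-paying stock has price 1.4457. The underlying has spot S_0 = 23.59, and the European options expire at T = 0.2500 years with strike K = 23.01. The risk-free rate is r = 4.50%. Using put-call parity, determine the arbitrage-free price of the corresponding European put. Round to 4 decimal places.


Answer: Put price = 0.6083

Derivation:
Put-call parity: C - P = S_0 * exp(-qT) - K * exp(-rT).
S_0 * exp(-qT) = 23.5900 * 1.00000000 = 23.59000000
K * exp(-rT) = 23.0100 * 0.98881304 = 22.75258816
P = C - S*exp(-qT) + K*exp(-rT)
P = 1.4457 - 23.59000000 + 22.75258816 = 0.6083


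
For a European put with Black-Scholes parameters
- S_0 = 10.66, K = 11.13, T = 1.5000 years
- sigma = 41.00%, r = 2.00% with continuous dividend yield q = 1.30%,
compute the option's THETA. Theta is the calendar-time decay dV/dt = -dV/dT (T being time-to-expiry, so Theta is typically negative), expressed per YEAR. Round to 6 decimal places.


d1 = 0.1860601610; d2 = -0.3160852363
phi(d1) = 0.3920963318; exp(-qT) = 0.9806888952; exp(-rT) = 0.9704455335
Theta = -S*exp(-qT)*phi(d1)*sigma/(2*sqrt(T)) + r*K*exp(-rT)*N(-d2) - q*S*exp(-qT)*N(-d1)
N(-d1) = 0.4261987916; N(-d2) = 0.6240310938; sqrt(T) = 1.2247448714
Term 1 = -10.6600 * 0.9806888952 * 0.3920963318 * 0.4100 / (2 * 1.2247448714) = -0.6861032447
Term 2 = 0.0200 * 11.1300 * 0.9704455335 * 0.6240310938 = 0.1348039306
Term 3 = -0.0130 * 10.6600 * 0.9806888952 * 0.4261987916 = -0.0579220639
Theta = -0.6861032447 + (0.1348039306) + (-0.0579220639) = -0.609221

Answer: Theta = -0.609221


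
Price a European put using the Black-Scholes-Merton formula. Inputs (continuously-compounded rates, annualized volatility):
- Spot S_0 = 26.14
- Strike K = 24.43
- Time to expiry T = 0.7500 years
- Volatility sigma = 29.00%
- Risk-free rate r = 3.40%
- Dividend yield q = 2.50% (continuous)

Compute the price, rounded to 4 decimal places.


d1 = (ln(S/K) + (r - q + 0.5*sigma^2) * T) / (sigma * sqrt(T)) = 0.42183330
d2 = d1 - sigma * sqrt(T) = 0.17068593
exp(-rT) = 0.97482238; exp(-qT) = 0.98142469
P = K * exp(-rT) * N(-d2) - S_0 * exp(-qT) * N(-d1)
N(-d1) = 0.33657335; N(-d2) = 0.43223536
P = 24.4300 * 0.97482238 * 0.43223536 - 26.1400 * 0.98142469 * 0.33657335 = 1.6590

Answer: Price = 1.6590


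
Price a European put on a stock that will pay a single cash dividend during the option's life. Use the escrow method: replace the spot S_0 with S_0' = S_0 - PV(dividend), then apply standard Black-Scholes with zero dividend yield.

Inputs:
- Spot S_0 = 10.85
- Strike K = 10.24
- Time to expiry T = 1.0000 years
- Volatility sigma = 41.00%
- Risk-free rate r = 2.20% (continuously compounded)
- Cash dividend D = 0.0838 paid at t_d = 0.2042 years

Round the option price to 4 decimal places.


PV(D) = D * exp(-r * t_d) = 0.0838 * 0.99551768 = 0.08342438
S_0' = S_0 - PV(D) = 10.8500 - 0.08342438 = 10.76657562
d1 = (ln(S_0'/K) + (r + sigma^2/2)*T) / (sigma*sqrt(T)) = 0.38096309
d2 = d1 - sigma*sqrt(T) = -0.02903691
exp(-rT) = 0.97824024
N(-d1) = 0.35161532; N(-d2) = 0.51158242
P = K * exp(-rT) * N(-d2) - S_0' * N(-d1) = 10.2400 * 0.97824024 * 0.51158242 - 10.76657562 * 0.35161532 = 1.3389

Answer: Price = 1.3389


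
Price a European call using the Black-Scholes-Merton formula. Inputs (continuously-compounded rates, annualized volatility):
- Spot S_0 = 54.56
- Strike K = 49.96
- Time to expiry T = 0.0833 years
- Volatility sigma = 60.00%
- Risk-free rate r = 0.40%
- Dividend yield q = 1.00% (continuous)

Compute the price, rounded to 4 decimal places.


d1 = (ln(S/K) + (r - q + 0.5*sigma^2) * T) / (sigma * sqrt(T)) = 0.59232124
d2 = d1 - sigma * sqrt(T) = 0.41915081
exp(-rT) = 0.99966686; exp(-qT) = 0.99916735
C = S_0 * exp(-qT) * N(d1) - K * exp(-rT) * N(d2)
N(d1) = 0.72318225; N(d2) = 0.66244704
C = 54.5600 * 0.99916735 * 0.72318225 - 49.9600 * 0.99966686 * 0.66244704 = 6.3391

Answer: Price = 6.3391


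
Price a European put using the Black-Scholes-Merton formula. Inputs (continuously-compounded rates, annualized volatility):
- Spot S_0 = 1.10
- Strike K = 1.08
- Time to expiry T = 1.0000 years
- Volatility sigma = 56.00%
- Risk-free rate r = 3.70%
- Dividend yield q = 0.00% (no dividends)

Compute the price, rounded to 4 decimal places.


d1 = (ln(S/K) + (r - q + 0.5*sigma^2) * T) / (sigma * sqrt(T)) = 0.37883775
d2 = d1 - sigma * sqrt(T) = -0.18116225
exp(-rT) = 0.96367614; exp(-qT) = 1.00000000
P = K * exp(-rT) * N(-d2) - S_0 * exp(-qT) * N(-d1)
N(-d1) = 0.35240418; N(-d2) = 0.57187989
P = 1.0800 * 0.96367614 * 0.57187989 - 1.1000 * 1.00000000 * 0.35240418 = 0.2076

Answer: Price = 0.2076


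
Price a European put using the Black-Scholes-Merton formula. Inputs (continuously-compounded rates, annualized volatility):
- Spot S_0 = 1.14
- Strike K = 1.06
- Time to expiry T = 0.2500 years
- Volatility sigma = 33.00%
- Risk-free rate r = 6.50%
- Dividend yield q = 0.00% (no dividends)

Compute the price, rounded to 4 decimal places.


Answer: Price = 0.0334

Derivation:
d1 = (ln(S/K) + (r - q + 0.5*sigma^2) * T) / (sigma * sqrt(T)) = 0.62195063
d2 = d1 - sigma * sqrt(T) = 0.45695063
exp(-rT) = 0.98388132; exp(-qT) = 1.00000000
P = K * exp(-rT) * N(-d2) - S_0 * exp(-qT) * N(-d1)
N(-d1) = 0.26698717; N(-d2) = 0.32385327
P = 1.0600 * 0.98388132 * 0.32385327 - 1.1400 * 1.00000000 * 0.26698717 = 0.0334


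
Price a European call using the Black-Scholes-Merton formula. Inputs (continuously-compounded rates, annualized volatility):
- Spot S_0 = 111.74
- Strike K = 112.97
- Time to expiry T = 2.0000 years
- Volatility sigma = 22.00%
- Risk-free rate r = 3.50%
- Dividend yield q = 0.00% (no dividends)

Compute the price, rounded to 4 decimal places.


d1 = (ln(S/K) + (r - q + 0.5*sigma^2) * T) / (sigma * sqrt(T)) = 0.34536525
d2 = d1 - sigma * sqrt(T) = 0.03423826
exp(-rT) = 0.93239382; exp(-qT) = 1.00000000
C = S_0 * exp(-qT) * N(d1) - K * exp(-rT) * N(d2)
N(d1) = 0.63509010; N(d2) = 0.51365642
C = 111.7400 * 1.00000000 * 0.63509010 - 112.9700 * 0.93239382 * 0.51365642 = 16.8602

Answer: Price = 16.8602


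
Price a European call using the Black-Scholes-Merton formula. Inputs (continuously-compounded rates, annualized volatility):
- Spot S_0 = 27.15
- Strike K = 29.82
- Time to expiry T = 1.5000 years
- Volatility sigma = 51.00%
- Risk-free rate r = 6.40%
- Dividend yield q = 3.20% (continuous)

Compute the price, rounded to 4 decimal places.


Answer: Price = 5.9042

Derivation:
d1 = (ln(S/K) + (r - q + 0.5*sigma^2) * T) / (sigma * sqrt(T)) = 0.23898172
d2 = d1 - sigma * sqrt(T) = -0.38563816
exp(-rT) = 0.90846402; exp(-qT) = 0.95313379
C = S_0 * exp(-qT) * N(d1) - K * exp(-rT) * N(d2)
N(d1) = 0.59444012; N(d2) = 0.34988233
C = 27.1500 * 0.95313379 * 0.59444012 - 29.8200 * 0.90846402 * 0.34988233 = 5.9042


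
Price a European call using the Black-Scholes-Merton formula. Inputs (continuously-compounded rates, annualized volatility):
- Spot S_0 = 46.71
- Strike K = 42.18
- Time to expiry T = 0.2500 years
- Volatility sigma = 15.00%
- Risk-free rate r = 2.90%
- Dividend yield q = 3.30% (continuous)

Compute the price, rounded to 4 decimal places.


Answer: Price = 4.5869

Derivation:
d1 = (ln(S/K) + (r - q + 0.5*sigma^2) * T) / (sigma * sqrt(T)) = 1.38432799
d2 = d1 - sigma * sqrt(T) = 1.30932799
exp(-rT) = 0.99277622; exp(-qT) = 0.99178394
C = S_0 * exp(-qT) * N(d1) - K * exp(-rT) * N(d2)
N(d1) = 0.91687098; N(d2) = 0.90478836
C = 46.7100 * 0.99178394 * 0.91687098 - 42.1800 * 0.99277622 * 0.90478836 = 4.5869


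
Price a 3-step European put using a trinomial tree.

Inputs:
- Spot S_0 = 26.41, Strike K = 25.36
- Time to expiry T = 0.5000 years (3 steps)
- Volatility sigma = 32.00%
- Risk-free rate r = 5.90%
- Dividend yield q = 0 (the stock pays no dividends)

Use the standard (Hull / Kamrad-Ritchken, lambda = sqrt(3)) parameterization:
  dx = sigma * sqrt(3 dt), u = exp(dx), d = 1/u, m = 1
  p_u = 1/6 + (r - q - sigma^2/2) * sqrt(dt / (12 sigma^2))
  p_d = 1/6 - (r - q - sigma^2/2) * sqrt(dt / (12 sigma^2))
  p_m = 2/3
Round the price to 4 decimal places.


dt = T/N = 0.166667; dx = sigma*sqrt(3*dt) = 0.226274
u = exp(dx) = 1.253919; d = 1/u = 0.797499
p_u = 0.169539, p_m = 0.666667, p_d = 0.163794
Discount per step: exp(-r*dt) = 0.990215
Stock lattice S(k, j) with j the centered position index:
  k=0: S(0,+0) = 26.4100
  k=1: S(1,-1) = 21.0620; S(1,+0) = 26.4100; S(1,+1) = 33.1160
  k=2: S(2,-2) = 16.7969; S(2,-1) = 21.0620; S(2,+0) = 26.4100; S(2,+1) = 33.1160; S(2,+2) = 41.5248
  k=3: S(3,-3) = 13.3955; S(3,-2) = 16.7969; S(3,-1) = 21.0620; S(3,+0) = 26.4100; S(3,+1) = 33.1160; S(3,+2) = 41.5248; S(3,+3) = 52.0688
Terminal payoffs V(N, j) = max(K - S_T, 0):
  V(3,-3) = 11.964481; V(3,-2) = 8.563099; V(3,-1) = 4.298040; V(3,+0) = 0.000000; V(3,+1) = 0.000000; V(3,+2) = 0.000000; V(3,+3) = 0.000000
Backward induction: V(k, j) = exp(-r*dt) * [p_u * V(k+1, j+1) + p_m * V(k+1, j) + p_d * V(k+1, j-1)]
  V(2,-2) = exp(-r*dt) * [p_u*4.298040 + p_m*8.563099 + p_d*11.964481] = 8.314963
  V(2,-1) = exp(-r*dt) * [p_u*0.000000 + p_m*4.298040 + p_d*8.563099] = 4.226182
  V(2,+0) = exp(-r*dt) * [p_u*0.000000 + p_m*0.000000 + p_d*4.298040] = 0.697105
  V(2,+1) = exp(-r*dt) * [p_u*0.000000 + p_m*0.000000 + p_d*0.000000] = 0.000000
  V(2,+2) = exp(-r*dt) * [p_u*0.000000 + p_m*0.000000 + p_d*0.000000] = 0.000000
  V(1,-1) = exp(-r*dt) * [p_u*0.697105 + p_m*4.226182 + p_d*8.314963] = 4.255531
  V(1,+0) = exp(-r*dt) * [p_u*0.000000 + p_m*0.697105 + p_d*4.226182] = 1.145639
  V(1,+1) = exp(-r*dt) * [p_u*0.000000 + p_m*0.000000 + p_d*0.697105] = 0.113064
  V(0,+0) = exp(-r*dt) * [p_u*0.113064 + p_m*1.145639 + p_d*4.255531] = 1.465477

Answer: Price = V(0,0) = 1.4655


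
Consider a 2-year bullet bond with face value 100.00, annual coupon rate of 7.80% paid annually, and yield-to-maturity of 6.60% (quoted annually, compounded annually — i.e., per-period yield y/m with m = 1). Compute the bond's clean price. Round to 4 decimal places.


Answer: Price = 102.1817

Derivation:
Coupon per period c = face * coupon_rate / m = 7.800000
Periods per year m = 1; per-period yield y/m = 0.066000
Number of cashflows N = 2
Cashflows (t years, CF_t, discount factor 1/(1+y/m)^(m*t), PV):
  t = 1.0000: CF_t = 7.800000, DF = 0.938086, PV = 7.317073
  t = 2.0000: CF_t = 107.800000, DF = 0.880006, PV = 94.864637
Price P = sum_t PV_t = 102.181711


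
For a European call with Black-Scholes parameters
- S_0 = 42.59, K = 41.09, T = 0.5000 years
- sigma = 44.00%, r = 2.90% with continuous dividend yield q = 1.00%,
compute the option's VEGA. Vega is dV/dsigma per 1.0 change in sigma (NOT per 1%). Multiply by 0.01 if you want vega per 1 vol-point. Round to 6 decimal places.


d1 = 0.3013390222; d2 = -0.0097879616
phi(d1) = 0.3812342984; exp(-qT) = 0.9950124792; exp(-rT) = 0.9856046187
Vega = S * exp(-qT) * phi(d1) * sqrt(T) = 42.5900 * 0.9950124792 * 0.3812342984 * 0.7071067812 = 11.423867

Answer: Vega = 11.423867


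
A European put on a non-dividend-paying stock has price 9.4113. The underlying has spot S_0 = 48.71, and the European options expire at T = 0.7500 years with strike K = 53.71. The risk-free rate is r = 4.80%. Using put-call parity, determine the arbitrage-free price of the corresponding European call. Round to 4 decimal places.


Put-call parity: C - P = S_0 * exp(-qT) - K * exp(-rT).
S_0 * exp(-qT) = 48.7100 * 1.00000000 = 48.71000000
K * exp(-rT) = 53.7100 * 0.96464029 = 51.81083016
C = P + S*exp(-qT) - K*exp(-rT)
C = 9.4113 + 48.71000000 - 51.81083016 = 6.3105

Answer: Call price = 6.3105


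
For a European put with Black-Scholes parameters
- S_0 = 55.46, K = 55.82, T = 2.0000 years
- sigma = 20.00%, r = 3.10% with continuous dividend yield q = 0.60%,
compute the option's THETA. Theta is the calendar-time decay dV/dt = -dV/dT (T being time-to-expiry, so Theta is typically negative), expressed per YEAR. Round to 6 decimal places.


d1 = 0.2953224828; d2 = 0.0124797703
phi(d1) = 0.3819191975; exp(-qT) = 0.9880717129; exp(-rT) = 0.9398828868
Theta = -S*exp(-qT)*phi(d1)*sigma/(2*sqrt(T)) + r*K*exp(-rT)*N(-d2) - q*S*exp(-qT)*N(-d1)
N(-d1) = 0.3838737716; N(-d2) = 0.4950214212; sqrt(T) = 1.4142135624
Term 1 = -55.4600 * 0.9880717129 * 0.3819191975 * 0.2000 / (2 * 1.4142135624) = -1.4798742816
Term 2 = 0.0310 * 55.8200 * 0.9398828868 * 0.4950214212 = 0.8050989510
Term 3 = -0.0060 * 55.4600 * 0.9880717129 * 0.3838737716 = -0.1262141427
Theta = -1.4798742816 + (0.8050989510) + (-0.1262141427) = -0.800989

Answer: Theta = -0.800989
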